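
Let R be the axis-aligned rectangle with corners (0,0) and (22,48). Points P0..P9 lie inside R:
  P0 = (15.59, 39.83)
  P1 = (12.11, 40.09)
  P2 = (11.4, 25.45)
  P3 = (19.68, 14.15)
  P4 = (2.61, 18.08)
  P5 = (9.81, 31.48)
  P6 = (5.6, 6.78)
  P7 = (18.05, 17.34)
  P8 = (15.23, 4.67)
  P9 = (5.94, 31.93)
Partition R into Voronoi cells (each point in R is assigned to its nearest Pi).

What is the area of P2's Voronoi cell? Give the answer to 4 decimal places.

Area of P2's cell: 118.9135

1. box [0,22]×[0,48]: [(0, 0) (22, 0) (22, 48) (0, 48)]
2. ⊥bis P2·P0 via (13.495,32.64): [(0, 36.5721) (0, 0) (22, 0) (22, 30.1618)]  |A|=734.0737
3. ⊥bis P2·P1 via (11.755,32.77): [(13.3072, 32.6947) (0, 33.3401) (0, 0) (22, 0) (22, 30.1618)]  |A|=712.569
4. ⊥bis P2·P3 via (15.54,19.8): [(13.3072, 32.6947) (0, 33.3401) (0, 8.4132) (22, 24.5335) (22, 30.1618)]  |A|=350.1554
5. ⊥bis P2·P4 via (7.005,21.765): [(13.3072, 32.6947) (0, 33.3401) (0, 30.1197) (11.2737, 16.6739) (22, 24.5335) (22, 30.1618)]  |A|=227.7994
6. ⊥bis P2·P5 via (10.605,28.465): [(19.6438, 30.8484) (3.0563, 26.4745) (11.2737, 16.6739) (22, 24.5335) (22, 30.1618)]  |A|=149.0129
7. ⊥bis P2·P6 via (8.5,16.115): [(19.6438, 30.8484) (3.0563, 26.4745) (11.2737, 16.6739) (22, 24.5335) (22, 30.1618)]  |A|=149.0129
8. ⊥bis P2·P7 via (14.725,21.395): [(19.6438, 30.8484) (3.0563, 26.4745) (10.3341, 17.7945) (22, 27.3603) (22, 30.1618)]  |A|=122.8214
9. ⊥bis P2·P8 via (13.315,15.06): [(19.6438, 30.8484) (3.0563, 26.4745) (10.3341, 17.7945) (22, 27.3603) (22, 30.1618)]  |A|=122.8214
10. ⊥bis P2·P9 via (8.67,28.69): [(19.6438, 30.8484) (7.4, 27.6199) (4.2918, 25.001) (10.3341, 17.7945) (22, 27.3603) (22, 30.1618)]  |A|=118.9135
11. canonical 6-gon: [(19.6438, 30.8484) (7.4, 27.6199) (4.2918, 25.001) (10.3341, 17.7945) (22, 27.3603) (22, 30.1618)]
12. shoelace: 118.9135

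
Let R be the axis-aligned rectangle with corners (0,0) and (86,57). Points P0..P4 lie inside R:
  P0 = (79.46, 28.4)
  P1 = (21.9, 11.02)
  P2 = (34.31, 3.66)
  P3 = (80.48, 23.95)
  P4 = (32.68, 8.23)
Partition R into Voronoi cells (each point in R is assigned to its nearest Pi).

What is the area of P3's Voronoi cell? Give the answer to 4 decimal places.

1. box [0,86]×[0,57]: [(0, 0) (86, 0) (86, 57) (0, 57)]
2. ⊥bis P3·P0 via (79.97,26.175): [(0, 7.8448) (0, 0) (86, 0) (86, 27.5572)]  |A|=1522.2841
3. ⊥bis P3·P1 via (51.19,17.485): [(50.7502, 19.4774) (55.0494, 0) (86, 0) (86, 27.5572)]  |A|=787.1114
4. ⊥bis P3·P2 via (57.395,13.805): [(54.5222, 20.342) (63.4618, 0) (86, 0) (86, 27.5572)]  |A|=662.9555
5. ⊥bis P3·P4 via (56.58,16.09): [(55.1354, 20.4826) (57.1425, 14.3795) (63.4618, 0) (86, 0) (86, 27.5572)]  |A|=660.9433
6. canonical 5-gon: [(55.1354, 20.4826) (57.1425, 14.3795) (63.4618, 0) (86, 0) (86, 27.5572)]
7. shoelace: 660.9433

Area of P3's cell: 660.9433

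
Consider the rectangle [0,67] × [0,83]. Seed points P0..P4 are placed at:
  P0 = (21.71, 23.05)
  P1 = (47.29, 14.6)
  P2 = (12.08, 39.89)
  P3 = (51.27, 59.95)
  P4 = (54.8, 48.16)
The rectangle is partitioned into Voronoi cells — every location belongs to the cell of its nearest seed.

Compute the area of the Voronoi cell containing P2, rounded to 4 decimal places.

1. box [0,67]×[0,83]: [(0, 0) (67, 0) (67, 83) (0, 83)]
2. ⊥bis P2·P0 via (16.895,31.47): [(0, 21.8085) (67, 60.1227) (67, 83) (0, 83)]  |A|=2816.3038
3. ⊥bis P2·P1 via (29.685,27.245): [(0, 21.8085) (43.7501, 46.8272) (67, 79.1968) (67, 83) (0, 83)]  |A|=2594.5684
4. ⊥bis P2·P3 via (31.675,49.92): [(0, 21.8085) (35.6338, 42.1859) (14.7425, 83) (0, 83)]  |A|=1391.0944
5. ⊥bis P2·P4 via (33.44,44.025): [(0, 21.8085) (33.9792, 41.2396) (32.6782, 47.9601) (14.7425, 83) (0, 83)]  |A|=1384.919
6. canonical 5-gon: [(0, 21.8085) (33.9792, 41.2396) (32.6782, 47.9601) (14.7425, 83) (0, 83)]
7. shoelace: 1384.919

Area of P2's cell: 1384.9190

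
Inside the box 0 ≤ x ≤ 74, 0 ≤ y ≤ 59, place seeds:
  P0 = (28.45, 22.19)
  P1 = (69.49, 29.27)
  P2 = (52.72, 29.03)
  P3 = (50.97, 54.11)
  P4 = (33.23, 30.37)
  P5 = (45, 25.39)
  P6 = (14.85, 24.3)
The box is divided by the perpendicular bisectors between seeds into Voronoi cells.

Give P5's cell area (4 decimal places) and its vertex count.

Area of P5's cell: 501.1297 (5 vertices)

1. box [0,74]×[0,59]: [(0, 0) (74, 0) (74, 59) (0, 59)]
2. ⊥bis P5·P0 via (36.725,23.79): [(41.3249, 0) (74, 0) (74, 59) (29.917, 59)]  |A|=2264.3639
3. ⊥bis P5·P1 via (57.245,27.33): [(41.3249, 0) (61.5749, 0) (52.2275, 59) (29.917, 59)]  |A|=1255.5348
4. ⊥bis P5·P2 via (48.86,27.21): [(41.3249, 0) (61.5749, 0) (61.5169, 0.3662) (33.8709, 59) (29.917, 59)]  |A|=717.3781
5. ⊥bis P5·P3 via (47.985,39.75): [(33.0383, 42.8569) (41.3249, 0) (61.5749, 0) (61.5169, 0.3662) (42.4, 40.911)]  |A|=609.0914
6. ⊥bis P5·P4 via (39.115,27.88): [(36.9318, 22.7202) (41.3249, 0) (61.5749, 0) (61.5169, 0.3662) (43.5745, 38.4199)]  |A|=501.1297
7. ⊥bis P5·P6 via (29.925,24.845): [(36.9318, 22.7202) (41.3249, 0) (61.5749, 0) (61.5169, 0.3662) (43.5745, 38.4199)]  |A|=501.1297
8. canonical 5-gon: [(36.9318, 22.7202) (41.3249, 0) (61.5749, 0) (61.5169, 0.3662) (43.5745, 38.4199)]
9. shoelace: 501.1297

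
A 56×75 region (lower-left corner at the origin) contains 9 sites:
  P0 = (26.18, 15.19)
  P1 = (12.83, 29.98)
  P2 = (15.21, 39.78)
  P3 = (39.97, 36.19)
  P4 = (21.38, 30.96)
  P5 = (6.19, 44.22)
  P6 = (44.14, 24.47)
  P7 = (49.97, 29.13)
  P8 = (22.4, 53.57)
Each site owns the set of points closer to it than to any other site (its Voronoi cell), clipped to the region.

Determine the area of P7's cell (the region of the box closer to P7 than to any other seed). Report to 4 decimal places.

Area of P7's cell: 200.1113

1. box [0,56]×[0,75]: [(0, 0) (56, 0) (56, 75) (0, 75)]
2. ⊥bis P7·P0 via (38.075,22.16): [(51.0599, 0) (56, 0) (56, 75) (7.1128, 75)]  |A|=2018.5225
3. ⊥bis P7·P1 via (31.4,29.555): [(31.488, 33.4013) (51.0599, 0) (56, 0) (56, 75) (32.4401, 75)]  |A|=1491.7331
4. ⊥bis P7·P2 via (32.59,34.455): [(31.9997, 32.5282) (51.0599, 0) (56, 0) (56, 75) (45.0124, 75)]  |A|=1213.6902
5. ⊥bis P7·P3 via (44.97,32.66): [(37.8401, 22.5609) (51.0599, 0) (56, 0) (56, 48.2832)]  |A|=494.137
6. ⊥bis P7·P4 via (35.675,30.045): [(37.8401, 22.5609) (51.0599, 0) (56, 0) (56, 48.2832)]  |A|=494.137
7. ⊥bis P7·P5 via (28.08,36.675): [(37.8401, 22.5609) (51.0599, 0) (56, 0) (56, 48.2832)]  |A|=494.137
8. ⊥bis P7·P6 via (47.055,26.8): [(43.7511, 30.9335) (56, 15.6092) (56, 48.2832)]  |A|=200.1113
9. ⊥bis P7·P8 via (36.185,41.35): [(43.7511, 30.9335) (56, 15.6092) (56, 48.2832)]  |A|=200.1113
10. canonical 3-gon: [(43.7511, 30.9335) (56, 15.6092) (56, 48.2832)]
11. shoelace: 200.1113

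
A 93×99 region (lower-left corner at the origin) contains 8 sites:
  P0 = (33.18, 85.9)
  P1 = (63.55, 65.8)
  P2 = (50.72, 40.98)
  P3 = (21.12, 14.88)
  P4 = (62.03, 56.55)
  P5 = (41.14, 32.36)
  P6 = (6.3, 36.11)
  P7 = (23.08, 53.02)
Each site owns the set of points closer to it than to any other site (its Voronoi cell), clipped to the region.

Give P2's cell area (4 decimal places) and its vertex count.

1. box [0,93]×[0,99]: [(0, 0) (93, 0) (93, 99) (0, 99)]
2. ⊥bis P2·P0 via (41.95,63.44): [(0, 47.0597) (0, 0) (93, 0) (93, 83.3736)]  |A|=6065.1482
3. ⊥bis P2·P1 via (57.135,53.39): [(39.5249, 62.4931) (0, 47.0597) (0, 0) (93, 0) (93, 34.8506)]  |A|=4767.7616
4. ⊥bis P2·P3 via (35.92,27.93): [(39.5249, 62.4931) (14.1726, 52.5937) (60.5475, 0) (93, 0) (93, 34.8506)]  |A|=2842.0744
5. ⊥bis P2·P4 via (56.375,48.765): [(38.1924, 61.9728) (14.1726, 52.5937) (60.5475, 0) (93, 0) (93, 22.1607)]  |A|=2461.996
6. ⊥bis P2·P5 via (45.93,36.67): [(38.1924, 61.9728) (27.0704, 57.6299) (78.9253, 0) (93, 0) (93, 22.1607)]  |A|=1476.4886
7. ⊥bis P2·P6 via (28.51,38.545): [(38.1924, 61.9728) (27.0704, 57.6299) (78.9253, 0) (93, 0) (93, 22.1607)]  |A|=1476.4886
8. ⊥bis P2·P7 via (36.9,47): [(42.1651, 59.087) (36.8136, 46.8017) (78.9253, 0) (93, 0) (93, 22.1607)]  |A|=1362.9917
9. canonical 5-gon: [(42.1651, 59.087) (36.8136, 46.8017) (78.9253, 0) (93, 0) (93, 22.1607)]
10. shoelace: 1362.9917

Area of P2's cell: 1362.9917 (5 vertices)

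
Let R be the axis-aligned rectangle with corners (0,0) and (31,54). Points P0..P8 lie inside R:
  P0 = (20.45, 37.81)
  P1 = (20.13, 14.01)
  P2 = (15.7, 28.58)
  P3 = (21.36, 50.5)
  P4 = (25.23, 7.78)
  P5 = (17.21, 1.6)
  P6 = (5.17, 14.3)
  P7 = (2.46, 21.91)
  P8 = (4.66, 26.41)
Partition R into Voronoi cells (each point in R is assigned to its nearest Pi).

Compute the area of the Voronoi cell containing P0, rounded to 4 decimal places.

1. box [0,31]×[0,54]: [(0, 0) (31, 0) (31, 54) (0, 54)]
2. ⊥bis P0·P1 via (20.29,25.91): [(0, 26.1828) (31, 25.766) (31, 54) (0, 54)]  |A|=868.7935
3. ⊥bis P0·P2 via (18.075,33.195): [(0, 42.4969) (31, 26.5435) (31, 54) (0, 54)]  |A|=603.875
4. ⊥bis P0·P3 via (20.905,44.155): [(0, 45.6541) (0, 42.4969) (31, 26.5435) (31, 43.4311)]  |A|=310.6953
5. ⊥bis P0·P4 via (22.84,22.795): [(0, 45.6541) (0, 42.4969) (31, 26.5435) (31, 43.4311)]  |A|=310.6953
6. ⊥bis P0·P5 via (18.83,19.705): [(0, 45.6541) (0, 42.4969) (31, 26.5435) (31, 43.4311)]  |A|=310.6953
7. ⊥bis P0·P6 via (12.81,26.055): [(0, 45.6541) (0, 42.4969) (31, 26.5435) (31, 43.4311)]  |A|=310.6953
8. ⊥bis P0·P7 via (11.455,29.86): [(0, 45.6541) (0, 42.8207) (0.525, 42.2267) (31, 26.5435) (31, 43.4311)]  |A|=310.6103
9. ⊥bis P0·P8 via (12.555,32.11): [(2.9281, 45.4441) (8.0451, 38.3567) (31, 26.5435) (31, 43.4311)]  |A|=288.1562
10. canonical 4-gon: [(2.9281, 45.4441) (8.0451, 38.3567) (31, 26.5435) (31, 43.4311)]
11. shoelace: 288.1562

Area of P0's cell: 288.1562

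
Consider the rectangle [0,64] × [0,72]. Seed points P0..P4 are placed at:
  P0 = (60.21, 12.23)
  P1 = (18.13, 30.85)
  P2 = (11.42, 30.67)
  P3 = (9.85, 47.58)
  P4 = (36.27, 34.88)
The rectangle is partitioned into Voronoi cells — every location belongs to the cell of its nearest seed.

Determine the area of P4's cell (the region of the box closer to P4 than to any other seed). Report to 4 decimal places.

1. box [0,64]×[0,72]: [(0, 0) (64, 0) (64, 72) (0, 72)]
2. ⊥bis P4·P0 via (48.24,23.555): [(0, 0) (25.9543, 0) (64, 40.2126) (64, 72) (0, 72)]  |A|=3843.041
3. ⊥bis P4·P1 via (27.2,32.865): [(32.876, 7.316) (64, 40.2126) (64, 72) (18.5057, 72)]  |A|=1966.0522
4. ⊥bis P4·P2 via (23.845,32.775): [(32.876, 7.316) (64, 40.2126) (64, 72) (18.5057, 72)]  |A|=1966.0522
5. ⊥bis P4·P3 via (23.06,41.23): [(24.6204, 44.4762) (32.876, 7.316) (64, 40.2126) (64, 72) (37.851, 72)]  |A|=1699.8242
6. canonical 5-gon: [(24.6204, 44.4762) (32.876, 7.316) (64, 40.2126) (64, 72) (37.851, 72)]
7. shoelace: 1699.8242

Area of P4's cell: 1699.8242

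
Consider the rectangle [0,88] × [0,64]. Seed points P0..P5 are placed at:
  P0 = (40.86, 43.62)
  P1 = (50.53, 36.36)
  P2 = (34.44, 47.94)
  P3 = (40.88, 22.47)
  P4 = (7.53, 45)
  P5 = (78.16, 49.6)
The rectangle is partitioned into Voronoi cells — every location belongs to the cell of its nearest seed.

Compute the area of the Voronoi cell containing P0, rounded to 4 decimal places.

Area of P0's cell: 363.3873

1. box [0,88]×[0,64]: [(0, 0) (88, 0) (88, 64) (0, 64)]
2. ⊥bis P0·P1 via (45.695,39.99): [(0, 0) (15.6715, 0) (63.7211, 64) (0, 64)]  |A|=2540.5634
3. ⊥bis P0·P2 via (37.65,45.78): [(6.8448, 0) (15.6715, 0) (63.7211, 64) (49.9102, 64)]  |A|=724.4049
4. ⊥bis P0·P3 via (40.87,33.045): [(29.0731, 33.0338) (40.4806, 33.0446) (63.7211, 64) (49.9102, 64)]  |A|=390.2712
5. ⊥bis P0·P4 via (24.195,44.31): [(29.0731, 33.0338) (40.4806, 33.0446) (63.7211, 64) (49.9102, 64)]  |A|=390.2712
6. ⊥bis P0·P5 via (59.51,46.61): [(29.0731, 33.0338) (40.4806, 33.0446) (57.9536, 56.3179) (56.722, 64) (49.9102, 64)]  |A|=363.3873
7. canonical 5-gon: [(29.0731, 33.0338) (40.4806, 33.0446) (57.9536, 56.3179) (56.722, 64) (49.9102, 64)]
8. shoelace: 363.3873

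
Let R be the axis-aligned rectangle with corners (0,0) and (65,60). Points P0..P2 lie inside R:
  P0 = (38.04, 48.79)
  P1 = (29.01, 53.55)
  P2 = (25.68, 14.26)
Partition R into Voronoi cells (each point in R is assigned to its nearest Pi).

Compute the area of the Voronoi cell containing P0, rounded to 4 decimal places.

1. box [0,65]×[0,60]: [(0, 0) (65, 0) (65, 60) (0, 60)]
2. ⊥bis P0·P1 via (33.525,51.17): [(6.5517, 0) (65, 0) (65, 60) (38.1796, 60)]  |A|=2558.0628
3. ⊥bis P0·P2 via (31.86,31.525): [(24.549, 34.142) (65, 19.6625) (65, 60) (38.1796, 60)]  |A|=1162.607
4. canonical 4-gon: [(24.549, 34.142) (65, 19.6625) (65, 60) (38.1796, 60)]
5. shoelace: 1162.607

Area of P0's cell: 1162.6070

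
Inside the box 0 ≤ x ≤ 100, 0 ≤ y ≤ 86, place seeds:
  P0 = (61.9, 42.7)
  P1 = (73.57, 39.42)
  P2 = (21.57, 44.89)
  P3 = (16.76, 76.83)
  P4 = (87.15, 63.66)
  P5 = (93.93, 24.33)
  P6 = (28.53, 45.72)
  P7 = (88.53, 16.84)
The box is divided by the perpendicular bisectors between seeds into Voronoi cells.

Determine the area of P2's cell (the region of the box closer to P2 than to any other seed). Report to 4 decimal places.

1. box [0,100]×[0,86]: [(0, 0) (100, 0) (100, 86) (0, 86)]
2. ⊥bis P2·P0 via (41.735,43.795): [(0, 0) (39.3568, 0) (44.0268, 86) (0, 86)]  |A|=3585.4974
3. ⊥bis P2·P1 via (47.57,42.155): [(0, 0) (39.3568, 0) (44.0268, 86) (0, 86)]  |A|=3585.4974
4. ⊥bis P2·P3 via (19.165,60.86): [(0, 57.9738) (0, 0) (39.3568, 0) (42.8554, 64.4277)]  |A|=2510.0806
5. ⊥bis P2·P4 via (54.36,54.275): [(0, 57.9738) (0, 0) (39.3568, 0) (42.8554, 64.4277)]  |A|=2510.0806
6. ⊥bis P2·P5 via (57.75,34.61): [(0, 57.9738) (0, 0) (39.3568, 0) (42.8554, 64.4277)]  |A|=2510.0806
7. ⊥bis P2·P6 via (25.05,45.305): [(23.1239, 61.4562) (0, 57.9738) (0, 0) (30.4528, 0)]  |A|=1606.0465
8. ⊥bis P2·P7 via (55.05,30.865): [(23.1239, 61.4562) (0, 57.9738) (0, 0) (30.4528, 0)]  |A|=1606.0465
9. canonical 4-gon: [(23.1239, 61.4562) (0, 57.9738) (0, 0) (30.4528, 0)]
10. shoelace: 1606.0465

Area of P2's cell: 1606.0465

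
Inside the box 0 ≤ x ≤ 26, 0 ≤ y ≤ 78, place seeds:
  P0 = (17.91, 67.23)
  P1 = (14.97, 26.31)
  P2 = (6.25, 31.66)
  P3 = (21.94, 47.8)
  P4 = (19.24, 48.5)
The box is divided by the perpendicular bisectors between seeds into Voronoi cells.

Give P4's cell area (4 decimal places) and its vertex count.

Area of P4's cell: 305.5952 (5 vertices)

1. box [0,26]×[0,78]: [(0, 0) (26, 0) (26, 78) (0, 78)]
2. ⊥bis P4·P0 via (18.575,57.865): [(0, 56.546) (0, 0) (26, 0) (26, 58.3922)]  |A|=1494.1972
3. ⊥bis P4·P1 via (17.105,37.405): [(0, 56.546) (0, 40.6965) (26, 35.6933) (26, 58.3922)]  |A|=501.1293
4. ⊥bis P4·P2 via (12.745,40.08): [(0, 56.546) (0, 49.9112) (15.9163, 37.6337) (26, 35.6933) (26, 58.3922)]  |A|=427.7973
5. ⊥bis P4·P3 via (20.59,48.15): [(23.1937, 58.193) (0, 56.546) (0, 49.9112) (15.9163, 37.6337) (17.771, 37.2768)]  |A|=305.5952
6. canonical 5-gon: [(23.1937, 58.193) (0, 56.546) (0, 49.9112) (15.9163, 37.6337) (17.771, 37.2768)]
7. shoelace: 305.5952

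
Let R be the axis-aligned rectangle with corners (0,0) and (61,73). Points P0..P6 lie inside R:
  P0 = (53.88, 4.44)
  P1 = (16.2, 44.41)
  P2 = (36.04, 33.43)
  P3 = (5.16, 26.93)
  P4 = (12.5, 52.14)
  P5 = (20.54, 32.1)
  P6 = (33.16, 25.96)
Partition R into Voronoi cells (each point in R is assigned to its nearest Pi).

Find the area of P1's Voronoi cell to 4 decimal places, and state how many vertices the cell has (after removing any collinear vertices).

1. box [0,61]×[0,73]: [(0, 0) (61, 0) (61, 73) (0, 73)]
2. ⊥bis P1·P0 via (35.04,24.425): [(0, 0) (9.1306, 0) (61, 48.8977) (61, 73) (0, 73)]  |A|=3184.8528
3. ⊥bis P1·P2 via (26.12,38.92): [(0, 0) (4.5806, 0) (44.9808, 73) (0, 73)]  |A|=1808.9915
4. ⊥bis P1·P3 via (10.68,35.67): [(0, 42.4153) (20.7882, 29.2859) (44.9808, 73) (0, 73)]  |A|=1301.0494
5. ⊥bis P1·P4 via (14.35,48.275): [(0.9088, 41.8413) (20.7882, 29.2859) (37.4045, 59.3101)]  |A|=402.7445
6. ⊥bis P1·P5 via (18.37,38.255): [(0.9088, 41.8413) (10.8082, 35.589) (27.5415, 41.4885) (37.4045, 59.3101)]  |A|=320.5701
7. ⊥bis P1·P6 via (24.68,35.185): [(0.9088, 41.8413) (10.8082, 35.589) (27.5415, 41.4885) (37.4045, 59.3101)]  |A|=320.5701
8. canonical 4-gon: [(0.9088, 41.8413) (10.8082, 35.589) (27.5415, 41.4885) (37.4045, 59.3101)]
9. shoelace: 320.5701

Area of P1's cell: 320.5701 (4 vertices)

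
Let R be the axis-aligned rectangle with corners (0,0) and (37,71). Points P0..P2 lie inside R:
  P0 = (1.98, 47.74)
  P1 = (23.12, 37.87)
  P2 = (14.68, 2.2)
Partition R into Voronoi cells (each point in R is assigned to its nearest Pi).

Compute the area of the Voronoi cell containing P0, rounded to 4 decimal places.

Area of P0's cell: 695.9705

1. box [0,37]×[0,71]: [(0, 0) (37, 0) (37, 71) (0, 71)]
2. ⊥bis P0·P1 via (12.55,42.805): [(0, 15.9249) (25.7139, 71) (0, 71)]  |A|=708.0981
3. ⊥bis P0·P2 via (8.33,24.97): [(0, 22.647) (3.6083, 23.6532) (25.7139, 71) (0, 71)]  |A|=695.9705
4. canonical 4-gon: [(0, 22.647) (3.6083, 23.6532) (25.7139, 71) (0, 71)]
5. shoelace: 695.9705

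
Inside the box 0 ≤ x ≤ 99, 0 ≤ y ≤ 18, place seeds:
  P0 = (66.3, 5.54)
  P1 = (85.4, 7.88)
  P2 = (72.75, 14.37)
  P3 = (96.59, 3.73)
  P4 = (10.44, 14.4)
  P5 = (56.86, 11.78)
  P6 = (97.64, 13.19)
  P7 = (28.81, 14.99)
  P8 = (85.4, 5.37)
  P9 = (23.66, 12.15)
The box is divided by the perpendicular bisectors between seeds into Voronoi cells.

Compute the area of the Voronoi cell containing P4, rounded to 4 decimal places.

Area of P4's cell: 293.8034

1. box [0,99]×[0,18]: [(0, 0) (99, 0) (99, 18) (0, 18)]
2. ⊥bis P4·P0 via (38.37,9.97): [(0, 0) (36.7887, 0) (39.6436, 18) (0, 18)]  |A|=687.8907
3. ⊥bis P4·P1 via (47.92,11.14): [(0, 0) (36.7887, 0) (39.6436, 18) (0, 18)]  |A|=687.8907
4. ⊥bis P4·P2 via (41.595,14.385): [(0, 0) (36.7887, 0) (39.6436, 18) (0, 18)]  |A|=687.8907
5. ⊥bis P4·P3 via (53.515,9.065): [(0, 0) (36.7887, 0) (39.6436, 18) (0, 18)]  |A|=687.8907
6. ⊥bis P4·P5 via (33.65,13.09): [(0, 0) (32.9112, 0) (33.9271, 18) (0, 18)]  |A|=601.5448
7. ⊥bis P4·P6 via (54.04,13.795): [(0, 0) (32.9112, 0) (33.9271, 18) (0, 18)]  |A|=601.5448
8. ⊥bis P4·P7 via (19.625,14.695): [(0, 0) (20.097, 0) (19.5189, 18) (0, 18)]  |A|=356.5424
9. ⊥bis P4·P8 via (47.92,9.885): [(0, 0) (20.097, 0) (19.5189, 18) (0, 18)]  |A|=356.5424
10. ⊥bis P4·P9 via (17.05,13.275): [(0, 0) (14.7906, 0) (17.8542, 18) (0, 18)]  |A|=293.8034
11. canonical 4-gon: [(0, 0) (14.7906, 0) (17.8542, 18) (0, 18)]
12. shoelace: 293.8034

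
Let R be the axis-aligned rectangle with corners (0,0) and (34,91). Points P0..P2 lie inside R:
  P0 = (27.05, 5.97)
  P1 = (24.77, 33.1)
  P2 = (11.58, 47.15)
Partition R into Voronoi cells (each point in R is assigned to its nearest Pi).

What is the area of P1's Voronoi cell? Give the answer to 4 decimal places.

1. box [0,34]×[0,91]: [(0, 0) (34, 0) (34, 91) (0, 91)]
2. ⊥bis P1·P0 via (25.91,19.535): [(0, 17.3575) (34, 20.2149) (34, 91) (0, 91)]  |A|=2455.269
3. ⊥bis P1·P2 via (18.175,40.125): [(0, 23.0625) (0, 17.3575) (34, 20.2149) (34, 54.9814)]  |A|=688.0144
4. canonical 4-gon: [(0, 23.0625) (0, 17.3575) (34, 20.2149) (34, 54.9814)]
5. shoelace: 688.0144

Area of P1's cell: 688.0144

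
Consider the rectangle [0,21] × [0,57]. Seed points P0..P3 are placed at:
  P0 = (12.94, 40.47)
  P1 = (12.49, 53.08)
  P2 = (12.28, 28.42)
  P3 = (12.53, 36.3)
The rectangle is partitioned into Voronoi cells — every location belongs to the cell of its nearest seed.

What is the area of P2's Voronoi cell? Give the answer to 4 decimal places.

Area of P2's cell: 680.8292

1. box [0,21]×[0,57]: [(0, 0) (21, 0) (21, 57) (0, 57)]
2. ⊥bis P2·P0 via (12.61,34.445): [(0, 35.1357) (0, 0) (21, 0) (21, 33.9855)]  |A|=725.7719
3. ⊥bis P2·P1 via (12.385,40.75): [(0, 35.1357) (0, 0) (21, 0) (21, 33.9855)]  |A|=725.7719
4. ⊥bis P2·P3 via (12.405,32.36): [(0, 32.7536) (0, 0) (21, 0) (21, 32.0873)]  |A|=680.8292
5. canonical 4-gon: [(0, 32.7536) (0, 0) (21, 0) (21, 32.0873)]
6. shoelace: 680.8292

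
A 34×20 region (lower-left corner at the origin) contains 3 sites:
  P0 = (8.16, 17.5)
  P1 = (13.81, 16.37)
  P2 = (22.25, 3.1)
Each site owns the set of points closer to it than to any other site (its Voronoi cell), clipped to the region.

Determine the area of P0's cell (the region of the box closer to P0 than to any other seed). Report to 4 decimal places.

Area of P0's cell: 186.7750

1. box [0,34]×[0,20]: [(0, 0) (34, 0) (34, 20) (0, 20)]
2. ⊥bis P0·P1 via (10.985,16.935): [(0, 0) (7.598, 0) (11.598, 20) (0, 20)]  |A|=191.96
3. ⊥bis P0·P2 via (15.205,10.3): [(0, 0) (4.6784, 0) (8.3084, 3.5518) (11.598, 20) (0, 20)]  |A|=186.775
4. canonical 5-gon: [(0, 0) (4.6784, 0) (8.3084, 3.5518) (11.598, 20) (0, 20)]
5. shoelace: 186.775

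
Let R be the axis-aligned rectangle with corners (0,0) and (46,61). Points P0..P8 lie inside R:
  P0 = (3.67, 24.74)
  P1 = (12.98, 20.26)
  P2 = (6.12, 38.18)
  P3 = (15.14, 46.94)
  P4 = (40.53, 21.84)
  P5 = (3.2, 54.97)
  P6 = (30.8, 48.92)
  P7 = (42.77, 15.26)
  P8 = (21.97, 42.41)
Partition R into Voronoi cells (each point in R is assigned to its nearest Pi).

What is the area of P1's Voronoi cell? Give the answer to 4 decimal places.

Area of P1's cell: 646.2076

1. box [0,46]×[0,61]: [(0, 0) (46, 0) (46, 61) (0, 61)]
2. ⊥bis P1·P0 via (8.325,22.5): [(0, 5.1996) (0, 0) (46, 0) (46, 61) (26.8513, 61)]  |A|=2056.843
3. ⊥bis P1·P2 via (9.55,29.22): [(12.0123, 30.1626) (0, 5.1996) (0, 0) (46, 0) (46, 43.1735)]  |A|=1458.6541
4. ⊥bis P1·P3 via (14.06,33.6): [(19.7816, 33.1368) (12.0123, 30.1626) (0, 5.1996) (0, 0) (46, 0) (46, 31.0142)]  |A|=1299.2545
5. ⊥bis P1·P4 via (26.755,21.05): [(26.0911, 32.626) (19.7816, 33.1368) (12.0123, 30.1626) (0, 5.1996) (0, 0) (27.9622, 0)]  |A|=696.276
6. ⊥bis P1·P5 via (8.09,37.615): [(26.0911, 32.626) (19.7816, 33.1368) (12.0123, 30.1626) (0, 5.1996) (0, 0) (27.9622, 0)]  |A|=696.276
7. ⊥bis P1·P6 via (21.89,34.59): [(26.1297, 31.9539) (24.8927, 32.723) (19.7816, 33.1368) (12.0123, 30.1626) (0, 5.1996) (0, 0) (27.9622, 0)]  |A|=695.8752
8. ⊥bis P1·P7 via (27.875,17.76): [(27.1809, 13.6243) (26.1297, 31.9539) (24.8927, 32.723) (19.7816, 33.1368) (12.0123, 30.1626) (0, 5.1996) (0, 0) (24.8941, 0)]  |A|=674.9748
9. ⊥bis P1·P8 via (17.475,31.335): [(27.1809, 13.6243) (26.3723, 27.7239) (16.31, 31.8078) (12.0123, 30.1626) (0, 5.1996) (0, 0) (24.8941, 0)]  |A|=646.2076
10. canonical 7-gon: [(27.1809, 13.6243) (26.3723, 27.7239) (16.31, 31.8078) (12.0123, 30.1626) (0, 5.1996) (0, 0) (24.8941, 0)]
11. shoelace: 646.2076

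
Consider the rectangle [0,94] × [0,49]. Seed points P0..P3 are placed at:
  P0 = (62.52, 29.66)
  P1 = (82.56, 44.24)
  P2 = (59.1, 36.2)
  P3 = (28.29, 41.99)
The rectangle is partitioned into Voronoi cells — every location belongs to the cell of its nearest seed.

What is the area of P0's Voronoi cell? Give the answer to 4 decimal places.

1. box [0,94]×[0,49]: [(0, 0) (94, 0) (94, 49) (0, 49)]
2. ⊥bis P0·P1 via (72.54,36.95): [(0, 0) (94, 0) (94, 7.4535) (63.7731, 49) (0, 49)]  |A|=3978.0893
3. ⊥bis P0·P2 via (60.81,32.93): [(0, 1.1303) (0, 0) (94, 0) (94, 7.4535) (71.4258, 38.4814)]  |A|=1933.12
4. ⊥bis P0·P3 via (45.405,35.825): [(40.5449, 22.3327) (32.5005, 0) (94, 0) (94, 7.4535) (71.4258, 38.4814)]  |A|=1547.2955
5. canonical 5-gon: [(40.5449, 22.3327) (32.5005, 0) (94, 0) (94, 7.4535) (71.4258, 38.4814)]
6. shoelace: 1547.2955

Area of P0's cell: 1547.2955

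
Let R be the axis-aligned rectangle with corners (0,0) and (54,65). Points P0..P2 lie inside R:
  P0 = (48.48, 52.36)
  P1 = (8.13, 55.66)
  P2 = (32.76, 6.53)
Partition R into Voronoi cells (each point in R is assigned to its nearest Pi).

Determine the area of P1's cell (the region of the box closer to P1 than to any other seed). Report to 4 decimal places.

1. box [0,54]×[0,65]: [(0, 0) (54, 0) (54, 65) (0, 65)]
2. ⊥bis P1·P0 via (28.305,54.01): [(0, 0) (23.8878, 0) (29.2038, 65) (0, 65)]  |A|=1725.4782
3. ⊥bis P1·P2 via (20.445,31.095): [(0, 20.8455) (26.6868, 34.2242) (29.2038, 65) (0, 65)]  |A|=1038.5582
4. canonical 4-gon: [(0, 20.8455) (26.6868, 34.2242) (29.2038, 65) (0, 65)]
5. shoelace: 1038.5582

Area of P1's cell: 1038.5582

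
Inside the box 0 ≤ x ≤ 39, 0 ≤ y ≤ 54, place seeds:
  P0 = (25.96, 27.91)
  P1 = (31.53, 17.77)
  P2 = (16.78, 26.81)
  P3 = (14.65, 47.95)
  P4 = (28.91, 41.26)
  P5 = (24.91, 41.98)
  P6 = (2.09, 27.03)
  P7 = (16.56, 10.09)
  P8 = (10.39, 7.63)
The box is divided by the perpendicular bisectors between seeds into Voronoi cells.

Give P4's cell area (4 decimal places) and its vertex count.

1. box [0,39]×[0,54]: [(0, 0) (39, 0) (39, 54) (0, 54)]
2. ⊥bis P4·P0 via (27.435,34.585): [(0, 40.6474) (39, 32.0294) (39, 54) (0, 54)]  |A|=688.8013
3. ⊥bis P4·P1 via (30.22,29.515): [(0, 40.6474) (39, 32.0294) (39, 54) (0, 54)]  |A|=688.8013
4. ⊥bis P4·P2 via (22.845,34.035): [(0, 53.2122) (20.3158, 36.1582) (39, 32.0294) (39, 54) (0, 54)]  |A|=561.1703
5. ⊥bis P4·P3 via (21.78,44.605): [(18.5232, 37.6629) (20.3158, 36.1582) (39, 32.0294) (39, 54) (26.1876, 54)]  |A|=339.9593
6. ⊥bis P4·P5 via (26.91,41.62): [(25.7122, 34.9657) (39, 32.0294) (39, 54) (29.1384, 54)]  |A|=239.8243
7. ⊥bis P4·P6 via (15.5,34.145): [(25.7122, 34.9657) (39, 32.0294) (39, 54) (29.1384, 54)]  |A|=239.8243
8. ⊥bis P4·P7 via (22.735,25.675): [(25.7122, 34.9657) (39, 32.0294) (39, 54) (29.1384, 54)]  |A|=239.8243
9. ⊥bis P4·P8 via (19.65,24.445): [(25.7122, 34.9657) (39, 32.0294) (39, 54) (29.1384, 54)]  |A|=239.8243
10. canonical 4-gon: [(25.7122, 34.9657) (39, 32.0294) (39, 54) (29.1384, 54)]
11. shoelace: 239.8243

Area of P4's cell: 239.8243 (4 vertices)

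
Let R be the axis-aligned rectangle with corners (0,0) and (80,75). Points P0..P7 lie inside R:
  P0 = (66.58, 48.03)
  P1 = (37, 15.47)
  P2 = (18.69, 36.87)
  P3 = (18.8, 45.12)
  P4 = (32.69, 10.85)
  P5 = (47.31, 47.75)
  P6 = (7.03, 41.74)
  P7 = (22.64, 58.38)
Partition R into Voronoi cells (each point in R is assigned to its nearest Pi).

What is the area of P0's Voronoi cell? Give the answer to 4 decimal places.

1. box [0,80]×[0,75]: [(0, 0) (80, 0) (80, 75) (0, 75)]
2. ⊥bis P0·P1 via (51.79,31.75): [(80, 6.1219) (80, 75) (4.1828, 75)]  |A|=2611.0722
3. ⊥bis P0·P2 via (42.635,42.45): [(43.3394, 39.4271) (80, 6.1219) (80, 75) (35.0497, 75)]  |A|=2062.0602
4. ⊥bis P0·P3 via (42.69,46.575): [(43.0496, 40.6709) (43.3394, 39.4271) (80, 6.1219) (80, 75) (40.9588, 75)]  |A|=1960.634
5. ⊥bis P0·P4 via (49.635,29.44): [(43.0496, 40.6709) (43.3394, 39.4271) (80, 6.1219) (80, 75) (40.9588, 75)]  |A|=1960.634
6. ⊥bis P0·P5 via (56.945,47.89): [(57.2516, 26.7882) (80, 6.1219) (80, 75) (56.5511, 75)]  |A|=1348.6897
7. ⊥bis P0·P6 via (36.805,44.885): [(57.2516, 26.7882) (80, 6.1219) (80, 75) (56.5511, 75)]  |A|=1348.6897
8. ⊥bis P0·P7 via (44.61,53.205): [(57.2516, 26.7882) (80, 6.1219) (80, 75) (56.5511, 75)]  |A|=1348.6897
9. canonical 4-gon: [(57.2516, 26.7882) (80, 6.1219) (80, 75) (56.5511, 75)]
10. shoelace: 1348.6897

Area of P0's cell: 1348.6897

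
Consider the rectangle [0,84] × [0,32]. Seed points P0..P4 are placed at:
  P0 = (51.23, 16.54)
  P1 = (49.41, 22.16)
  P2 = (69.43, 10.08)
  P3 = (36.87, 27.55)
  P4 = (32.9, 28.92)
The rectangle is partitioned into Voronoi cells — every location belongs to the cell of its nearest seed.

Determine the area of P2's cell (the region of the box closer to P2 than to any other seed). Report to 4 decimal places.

1. box [0,84]×[0,32]: [(0, 0) (84, 0) (84, 32) (0, 32)]
2. ⊥bis P2·P0 via (60.33,13.31): [(55.6057, 0) (84, 0) (84, 32) (66.9639, 32)]  |A|=726.8863
3. ⊥bis P2·P1 via (59.42,16.12): [(64.0524, 23.7971) (55.6057, 0) (84, 0) (84, 32) (69.0019, 32)]  |A|=718.5275
4. ⊥bis P2·P3 via (53.15,18.815): [(64.0524, 23.7971) (55.6057, 0) (84, 0) (84, 32) (69.0019, 32)]  |A|=718.5275
5. ⊥bis P2·P4 via (51.165,19.5): [(64.0524, 23.7971) (55.6057, 0) (84, 0) (84, 32) (69.0019, 32)]  |A|=718.5275
6. canonical 5-gon: [(64.0524, 23.7971) (55.6057, 0) (84, 0) (84, 32) (69.0019, 32)]
7. shoelace: 718.5275

Area of P2's cell: 718.5275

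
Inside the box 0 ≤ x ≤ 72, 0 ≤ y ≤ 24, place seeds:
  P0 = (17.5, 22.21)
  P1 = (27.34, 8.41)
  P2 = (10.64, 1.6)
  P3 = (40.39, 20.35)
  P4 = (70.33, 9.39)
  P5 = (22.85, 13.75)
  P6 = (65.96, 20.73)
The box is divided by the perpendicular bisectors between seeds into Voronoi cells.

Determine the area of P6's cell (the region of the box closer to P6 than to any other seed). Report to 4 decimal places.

1. box [0,72]×[0,24]: [(0, 0) (72, 0) (72, 24) (0, 24)]
2. ⊥bis P6·P0 via (41.73,21.47): [(41.0743, 0) (72, 0) (72, 24) (41.8073, 24)]  |A|=733.4213
3. ⊥bis P6·P1 via (46.65,14.57): [(51.2979, 0) (72, 0) (72, 24) (43.6418, 24)]  |A|=588.7237
4. ⊥bis P6·P2 via (38.3,11.165): [(51.2979, 0) (72, 0) (72, 24) (43.6418, 24)]  |A|=588.7237
5. ⊥bis P6·P3 via (53.175,20.54): [(53.4802, 0) (72, 0) (72, 24) (53.1236, 24)]  |A|=448.7541
6. ⊥bis P6·P4 via (68.145,15.06): [(53.3412, 9.3552) (72, 16.5456) (72, 24) (53.1236, 24)]  |A|=207.7661
7. ⊥bis P6·P5 via (44.405,17.24): [(53.3412, 9.3552) (72, 16.5456) (72, 24) (53.1236, 24)]  |A|=207.7661
8. canonical 4-gon: [(53.3412, 9.3552) (72, 16.5456) (72, 24) (53.1236, 24)]
9. shoelace: 207.7661

Area of P6's cell: 207.7661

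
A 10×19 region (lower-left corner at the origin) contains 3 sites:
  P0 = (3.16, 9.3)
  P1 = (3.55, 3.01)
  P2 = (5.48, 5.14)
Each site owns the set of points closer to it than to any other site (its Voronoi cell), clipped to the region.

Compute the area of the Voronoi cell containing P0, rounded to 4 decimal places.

Area of P0's cell: 112.7055

1. box [0,10]×[0,19]: [(0, 0) (10, 0) (10, 19) (0, 19)]
2. ⊥bis P0·P1 via (3.355,6.155): [(0, 5.947) (10, 6.567) (10, 19) (0, 19)]  |A|=127.43
3. ⊥bis P0·P2 via (4.32,7.22): [(0, 5.947) (2.2922, 6.0891) (10, 10.3877) (10, 19) (0, 19)]  |A|=112.7055
4. canonical 5-gon: [(0, 5.947) (2.2922, 6.0891) (10, 10.3877) (10, 19) (0, 19)]
5. shoelace: 112.7055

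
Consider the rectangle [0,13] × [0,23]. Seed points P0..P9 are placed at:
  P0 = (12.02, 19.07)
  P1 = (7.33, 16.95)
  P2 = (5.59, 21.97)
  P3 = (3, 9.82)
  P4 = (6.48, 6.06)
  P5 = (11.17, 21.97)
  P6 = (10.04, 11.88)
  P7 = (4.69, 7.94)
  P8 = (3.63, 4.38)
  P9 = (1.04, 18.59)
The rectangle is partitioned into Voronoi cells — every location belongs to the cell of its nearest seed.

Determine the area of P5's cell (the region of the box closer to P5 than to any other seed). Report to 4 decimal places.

1. box [0,13]×[0,23]: [(0, 0) (13, 0) (13, 23) (0, 23)]
2. ⊥bis P5·P0 via (11.595,20.52): [(0, 17.1215) (13, 20.9318) (13, 23) (0, 23)]  |A|=51.6537
3. ⊥bis P5·P1 via (9.25,19.46): [(8.8978, 19.7294) (13, 20.9318) (13, 23) (4.6222, 23)]  |A|=17.9422
4. ⊥bis P5·P2 via (8.38,21.97): [(8.38, 20.1255) (8.8978, 19.7294) (13, 20.9318) (13, 23) (8.38, 23)]  |A|=12.5413
5. ⊥bis P5·P3 via (7.085,15.895): [(8.38, 20.1255) (8.8978, 19.7294) (13, 20.9318) (13, 23) (8.38, 23)]  |A|=12.5413
6. ⊥bis P5·P4 via (8.825,14.015): [(8.38, 20.1255) (8.8978, 19.7294) (13, 20.9318) (13, 23) (8.38, 23)]  |A|=12.5413
7. ⊥bis P5·P6 via (10.605,16.925): [(8.38, 20.1255) (8.8978, 19.7294) (13, 20.9318) (13, 23) (8.38, 23)]  |A|=12.5413
8. ⊥bis P5·P7 via (7.93,14.955): [(8.38, 20.1255) (8.8978, 19.7294) (13, 20.9318) (13, 23) (8.38, 23)]  |A|=12.5413
9. ⊥bis P5·P8 via (7.4,13.175): [(8.38, 20.1255) (8.8978, 19.7294) (13, 20.9318) (13, 23) (8.38, 23)]  |A|=12.5413
10. ⊥bis P5·P9 via (6.105,20.28): [(8.38, 20.1255) (8.8978, 19.7294) (13, 20.9318) (13, 23) (8.38, 23)]  |A|=12.5413
11. canonical 5-gon: [(8.38, 20.1255) (8.8978, 19.7294) (13, 20.9318) (13, 23) (8.38, 23)]
12. shoelace: 12.5413

Area of P5's cell: 12.5413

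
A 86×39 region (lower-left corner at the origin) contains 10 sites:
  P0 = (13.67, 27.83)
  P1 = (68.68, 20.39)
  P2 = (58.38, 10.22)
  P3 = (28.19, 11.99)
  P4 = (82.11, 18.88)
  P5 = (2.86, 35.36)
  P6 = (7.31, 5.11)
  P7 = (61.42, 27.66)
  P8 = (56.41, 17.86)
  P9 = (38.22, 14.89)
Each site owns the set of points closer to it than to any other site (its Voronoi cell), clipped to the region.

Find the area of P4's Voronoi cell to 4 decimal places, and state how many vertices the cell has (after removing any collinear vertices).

1. box [0,86]×[0,39]: [(0, 0) (86, 0) (86, 39) (0, 39)]
2. ⊥bis P4·P0 via (47.89,23.355): [(44.8358, 0) (86, 0) (86, 39) (49.9359, 39)]  |A|=1505.9508
3. ⊥bis P4·P1 via (75.395,19.635): [(73.1873, 0) (86, 0) (86, 39) (77.5723, 39)]  |A|=414.187
4. ⊥bis P4·P2 via (70.245,14.55): [(73.745, 4.9595) (75.5549, 0) (86, 0) (86, 39) (77.5723, 39)]  |A|=408.3162
5. ⊥bis P4·P3 via (55.15,15.435): [(73.745, 4.9595) (75.5549, 0) (86, 0) (86, 39) (77.5723, 39)]  |A|=408.3162
6. ⊥bis P4·P5 via (42.485,27.12): [(73.745, 4.9595) (75.5549, 0) (86, 0) (86, 39) (77.5723, 39)]  |A|=408.3162
7. ⊥bis P4·P6 via (44.71,11.995): [(73.745, 4.9595) (75.5549, 0) (86, 0) (86, 39) (77.5723, 39)]  |A|=408.3162
8. ⊥bis P4·P7 via (71.765,23.27): [(77.2595, 36.2177) (73.745, 4.9595) (75.5549, 0) (86, 0) (86, 39) (78.4402, 39)]  |A|=407.1088
9. ⊥bis P4·P8 via (69.26,18.37): [(77.2595, 36.2177) (73.745, 4.9595) (75.5549, 0) (86, 0) (86, 39) (78.4402, 39)]  |A|=407.1088
10. ⊥bis P4·P9 via (60.165,16.885): [(77.2595, 36.2177) (73.745, 4.9595) (75.5549, 0) (86, 0) (86, 39) (78.4402, 39)]  |A|=407.1088
11. canonical 6-gon: [(77.2595, 36.2177) (73.745, 4.9595) (75.5549, 0) (86, 0) (86, 39) (78.4402, 39)]
12. shoelace: 407.1088

Area of P4's cell: 407.1088 (6 vertices)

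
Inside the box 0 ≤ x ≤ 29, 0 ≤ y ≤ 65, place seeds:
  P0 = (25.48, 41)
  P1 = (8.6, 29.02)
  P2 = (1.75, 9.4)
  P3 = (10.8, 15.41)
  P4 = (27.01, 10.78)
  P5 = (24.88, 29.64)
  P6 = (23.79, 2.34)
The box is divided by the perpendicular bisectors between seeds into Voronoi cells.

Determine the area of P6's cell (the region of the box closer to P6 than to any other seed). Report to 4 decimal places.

Area of P6's cell: 121.6038

1. box [0,29]×[0,65]: [(0, 0) (29, 0) (29, 65) (0, 65)]
2. ⊥bis P6·P0 via (24.635,21.67): [(0, 22.7469) (0, 0) (29, 0) (29, 21.4792)]  |A|=641.2783
3. ⊥bis P6·P1 via (16.195,15.68): [(26.5676, 21.5855) (0, 6.4595) (0, 0) (29, 0) (29, 21.4792)]  |A|=424.9204
4. ⊥bis P6·P2 via (12.77,5.87): [(26.5676, 21.5855) (15.8494, 15.4832) (10.8897, 0) (29, 0) (29, 21.4792)]  |A|=289.427
5. ⊥bis P6·P3 via (17.295,8.875): [(12.0687, 3.6807) (10.8897, 0) (29, 0) (29, 20.5084)]  |A|=206.9458
6. ⊥bis P6·P4 via (25.4,6.56): [(17.8601, 9.4366) (12.0687, 3.6807) (10.8897, 0) (29, 0) (29, 5.1865)]  |A|=121.6038
7. ⊥bis P6·P5 via (24.335,15.99): [(17.8601, 9.4366) (12.0687, 3.6807) (10.8897, 0) (29, 0) (29, 5.1865)]  |A|=121.6038
8. canonical 5-gon: [(17.8601, 9.4366) (12.0687, 3.6807) (10.8897, 0) (29, 0) (29, 5.1865)]
9. shoelace: 121.6038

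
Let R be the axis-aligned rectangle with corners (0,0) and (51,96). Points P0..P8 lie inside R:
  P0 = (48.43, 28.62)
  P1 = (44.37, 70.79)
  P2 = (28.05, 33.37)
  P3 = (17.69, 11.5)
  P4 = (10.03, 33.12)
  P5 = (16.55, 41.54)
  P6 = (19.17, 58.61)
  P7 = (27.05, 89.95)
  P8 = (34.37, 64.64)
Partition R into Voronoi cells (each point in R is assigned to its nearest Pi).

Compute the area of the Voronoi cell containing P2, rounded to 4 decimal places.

1. box [0,51]×[0,96]: [(0, 0) (51, 0) (51, 96) (0, 96)]
2. ⊥bis P2·P0 via (38.24,30.995): [(0, 0) (31.0159, 0) (51, 85.7421) (51, 96) (0, 96)]  |A|=4039.2624
3. ⊥bis P2·P1 via (36.21,52.08): [(0, 67.8723) (0, 0) (31.0159, 0) (42.5136, 49.3308)]  |A|=2207.7673
4. ⊥bis P2·P3 via (22.87,22.435): [(0, 67.8723) (0, 33.2687) (34.915, 16.7292) (42.5136, 49.3308)]  |A|=1367.5427
5. ⊥bis P2·P4 via (19.04,33.245): [(18.6726, 59.7286) (19.1656, 24.1898) (34.915, 16.7292) (42.5136, 49.3308)]  |A|=706.1501
6. ⊥bis P2·P5 via (22.3,37.455): [(33.5227, 53.252) (19.0452, 32.8735) (19.1656, 24.1898) (34.915, 16.7292) (42.5136, 49.3308)]  |A|=507.9555
7. ⊥bis P2·P6 via (23.61,45.99): [(38.313, 51.1628) (29.9476, 48.2197) (19.0452, 32.8735) (19.1656, 24.1898) (34.915, 16.7292) (42.5136, 49.3308)]  |A|=492.1681
8. ⊥bis P2·P7 via (27.55,61.66): [(38.313, 51.1628) (29.9476, 48.2197) (19.0452, 32.8735) (19.1656, 24.1898) (34.915, 16.7292) (42.5136, 49.3308)]  |A|=492.1681
9. ⊥bis P2·P8 via (31.21,49.005): [(31.8259, 48.8805) (29.9476, 48.2197) (19.0452, 32.8735) (19.1656, 24.1898) (34.915, 16.7292) (41.9325, 46.8379)]  |A|=468.2412
10. canonical 6-gon: [(31.8259, 48.8805) (29.9476, 48.2197) (19.0452, 32.8735) (19.1656, 24.1898) (34.915, 16.7292) (41.9325, 46.8379)]
11. shoelace: 468.2412

Area of P2's cell: 468.2412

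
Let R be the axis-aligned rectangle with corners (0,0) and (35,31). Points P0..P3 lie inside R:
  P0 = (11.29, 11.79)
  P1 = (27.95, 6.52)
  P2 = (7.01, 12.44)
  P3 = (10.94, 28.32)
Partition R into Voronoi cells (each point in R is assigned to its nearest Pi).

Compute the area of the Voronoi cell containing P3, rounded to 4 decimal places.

1. box [0,35]×[0,31]: [(0, 0) (35, 0) (35, 31) (0, 31)]
2. ⊥bis P3·P0 via (11.115,20.055): [(0, 19.8197) (35, 20.5607) (35, 31) (0, 31)]  |A|=378.3432
3. ⊥bis P3·P1 via (19.445,17.42): [(0, 19.8197) (23.1486, 20.3098) (35, 29.5572) (35, 31) (0, 31)]  |A|=325.0328
4. ⊥bis P3·P2 via (8.975,20.38): [(0, 22.6011) (10.3534, 20.0389) (23.1486, 20.3098) (35, 29.5572) (35, 31) (0, 31)]  |A|=310.6339
5. canonical 6-gon: [(0, 22.6011) (10.3534, 20.0389) (23.1486, 20.3098) (35, 29.5572) (35, 31) (0, 31)]
6. shoelace: 310.6339

Area of P3's cell: 310.6339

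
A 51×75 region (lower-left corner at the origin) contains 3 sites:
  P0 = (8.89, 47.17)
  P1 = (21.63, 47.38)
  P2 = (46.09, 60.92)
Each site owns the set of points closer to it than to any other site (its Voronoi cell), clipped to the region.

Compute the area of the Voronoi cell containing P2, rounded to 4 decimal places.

Area of P2's cell: 743.0471

1. box [0,51]×[0,75]: [(0, 0) (51, 0) (51, 75) (0, 75)]
2. ⊥bis P2·P0 via (27.49,54.045): [(47.4663, 0) (51, 0) (51, 75) (19.7445, 75)]  |A|=1304.5932
3. ⊥bis P2·P1 via (33.86,54.15): [(51, 23.1866) (51, 75) (22.3183, 75)]  |A|=743.0471
4. canonical 3-gon: [(51, 23.1866) (51, 75) (22.3183, 75)]
5. shoelace: 743.0471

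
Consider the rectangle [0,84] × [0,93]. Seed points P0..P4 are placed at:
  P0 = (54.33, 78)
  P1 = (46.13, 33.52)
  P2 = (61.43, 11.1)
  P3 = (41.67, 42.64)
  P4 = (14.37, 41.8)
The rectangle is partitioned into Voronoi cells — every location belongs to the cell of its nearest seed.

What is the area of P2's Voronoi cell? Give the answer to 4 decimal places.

Area of P2's cell: 1350.5018

1. box [0,84]×[0,93]: [(0, 0) (84, 0) (84, 93) (0, 93)]
2. ⊥bis P2·P0 via (57.88,44.55): [(0, 38.4073) (0, 0) (84, 0) (84, 47.3221)]  |A|=3600.633
3. ⊥bis P2·P1 via (53.78,22.31): [(21.0878, 0) (84, 0) (84, 42.9329)]  |A|=1350.5018
4. ⊥bis P2·P3 via (51.55,26.87): [(21.0878, 0) (84, 0) (84, 42.9329)]  |A|=1350.5018
5. ⊥bis P2·P4 via (37.9,26.45): [(21.0878, 0) (84, 0) (84, 42.9329)]  |A|=1350.5018
6. canonical 3-gon: [(21.0878, 0) (84, 0) (84, 42.9329)]
7. shoelace: 1350.5018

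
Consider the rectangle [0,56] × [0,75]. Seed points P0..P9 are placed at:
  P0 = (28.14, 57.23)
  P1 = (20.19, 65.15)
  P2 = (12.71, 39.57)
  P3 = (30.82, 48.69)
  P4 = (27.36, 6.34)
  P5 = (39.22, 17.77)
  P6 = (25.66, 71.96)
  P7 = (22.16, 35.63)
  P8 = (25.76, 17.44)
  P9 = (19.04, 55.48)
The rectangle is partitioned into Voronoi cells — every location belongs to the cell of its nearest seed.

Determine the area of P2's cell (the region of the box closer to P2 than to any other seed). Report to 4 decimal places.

Area of P2's cell: 476.3623

1. box [0,56]×[0,75]: [(0, 0) (56, 0) (56, 75) (0, 75)]
2. ⊥bis P2·P0 via (20.425,48.4): [(0, 66.2459) (0, 0) (56, 0) (56, 17.3172)]  |A|=2339.7655
3. ⊥bis P2·P1 via (16.45,52.36): [(15.6123, 52.6049) (0, 57.1702) (0, 0) (56, 0) (56, 17.3172)]  |A|=2268.9197
4. ⊥bis P2·P3 via (21.765,44.13): [(18.978, 49.6643) (15.6123, 52.6049) (0, 57.1702) (0, 0) (43.9884, 0)]  |A|=1650.0869
5. ⊥bis P2·P4 via (20.035,22.955): [(30.1769, 27.4262) (18.978, 49.6643) (15.6123, 52.6049) (0, 57.1702) (0, 14.1222)]  |A|=833.7873
6. ⊥bis P2·P5 via (25.965,28.67): [(21.9651, 23.8059) (28.1887, 31.3742) (18.978, 49.6643) (15.6123, 52.6049) (0, 57.1702) (0, 14.1222)]  |A|=813.9788
7. ⊥bis P2·P6 via (19.185,55.765): [(21.9651, 23.8059) (28.1887, 31.3742) (18.978, 49.6643) (15.6123, 52.6049) (0, 57.1702) (0, 14.1222)]  |A|=813.9788
8. ⊥bis P2·P7 via (17.435,37.6): [(9.3684, 18.2525) (20.8856, 45.8762) (18.978, 49.6643) (15.6123, 52.6049) (0, 57.1702) (0, 14.1222)]  |A|=599.2114
9. ⊥bis P2·P8 via (19.235,28.505): [(11.8199, 24.1323) (20.8856, 45.8762) (18.978, 49.6643) (15.6123, 52.6049) (0, 57.1702) (0, 17.1622)]  |A|=558.7656
10. ⊥bis P2·P9 via (15.875,47.525): [(11.8199, 24.1323) (20.7623, 45.5805) (0, 53.8411) (0, 17.1622)]  |A|=476.3623
11. canonical 4-gon: [(11.8199, 24.1323) (20.7623, 45.5805) (0, 53.8411) (0, 17.1622)]
12. shoelace: 476.3623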